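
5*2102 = 10510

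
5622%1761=339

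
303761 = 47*6463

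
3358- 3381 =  - 23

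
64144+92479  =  156623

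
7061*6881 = 48586741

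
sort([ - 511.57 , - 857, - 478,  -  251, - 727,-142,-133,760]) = [ - 857,-727 , - 511.57, - 478, - 251,- 142, -133,760] 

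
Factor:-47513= - 47513^1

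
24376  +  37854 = 62230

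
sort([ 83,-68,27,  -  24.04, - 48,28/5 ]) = [ - 68, - 48, - 24.04,28/5,27, 83 ]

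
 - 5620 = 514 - 6134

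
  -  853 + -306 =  - 1159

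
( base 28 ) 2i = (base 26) 2M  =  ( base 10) 74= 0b1001010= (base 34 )26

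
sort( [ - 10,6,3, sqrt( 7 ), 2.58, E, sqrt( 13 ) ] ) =[-10, 2.58,sqrt( 7),E,3,sqrt(13), 6]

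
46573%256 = 237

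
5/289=5/289  =  0.02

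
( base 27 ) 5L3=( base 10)4215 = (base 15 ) 13b0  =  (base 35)3FF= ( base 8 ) 10167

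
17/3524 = 17/3524 = 0.00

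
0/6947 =0 = 0.00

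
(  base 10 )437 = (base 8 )665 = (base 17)18c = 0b110110101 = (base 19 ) 140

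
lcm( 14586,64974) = 714714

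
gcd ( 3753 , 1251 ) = 1251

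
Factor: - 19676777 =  - 641^1 *30697^1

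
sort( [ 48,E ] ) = [ E,48]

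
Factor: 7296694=2^1*367^1*9941^1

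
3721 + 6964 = 10685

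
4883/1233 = 3 + 1184/1233 = 3.96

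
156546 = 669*234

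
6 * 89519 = 537114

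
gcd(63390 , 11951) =1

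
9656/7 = 9656/7 =1379.43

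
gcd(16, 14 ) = 2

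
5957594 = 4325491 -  - 1632103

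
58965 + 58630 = 117595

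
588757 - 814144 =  - 225387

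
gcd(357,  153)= 51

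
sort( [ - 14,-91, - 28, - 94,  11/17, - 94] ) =[ - 94, - 94, - 91,-28, - 14,11/17]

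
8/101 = 8/101 = 0.08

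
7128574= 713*9998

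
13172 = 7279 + 5893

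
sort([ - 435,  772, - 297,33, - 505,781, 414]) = [ - 505, - 435  , - 297 , 33 , 414,772,781]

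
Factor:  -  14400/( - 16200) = 2^3*3^(-2 ) = 8/9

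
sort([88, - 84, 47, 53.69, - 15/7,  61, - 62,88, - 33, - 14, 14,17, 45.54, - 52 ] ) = [ - 84,  -  62, - 52 ,-33,-14, - 15/7, 14,  17, 45.54, 47 , 53.69,61, 88, 88]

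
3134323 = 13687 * 229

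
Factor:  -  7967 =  - 31^1*257^1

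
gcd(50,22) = 2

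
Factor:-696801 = - 3^1*7^1*33181^1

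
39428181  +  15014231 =54442412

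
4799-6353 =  - 1554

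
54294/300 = 180 +49/50=180.98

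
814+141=955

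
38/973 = 38/973 = 0.04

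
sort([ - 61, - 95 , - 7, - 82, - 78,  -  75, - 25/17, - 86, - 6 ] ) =[-95  , - 86, - 82,-78, - 75,  -  61, - 7, - 6, - 25/17] 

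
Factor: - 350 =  - 2^1*5^2*7^1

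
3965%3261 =704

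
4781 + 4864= 9645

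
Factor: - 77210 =-2^1*5^1*7^1*1103^1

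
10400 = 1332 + 9068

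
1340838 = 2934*457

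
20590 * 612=12601080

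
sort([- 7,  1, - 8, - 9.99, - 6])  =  [ - 9.99, - 8, - 7,-6, 1]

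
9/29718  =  1/3302  =  0.00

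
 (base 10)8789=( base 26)D01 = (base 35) 764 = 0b10001001010101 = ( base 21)JJB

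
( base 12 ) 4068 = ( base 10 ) 6992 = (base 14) 2796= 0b1101101010000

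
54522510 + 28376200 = 82898710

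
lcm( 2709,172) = 10836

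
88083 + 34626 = 122709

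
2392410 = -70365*(-34) 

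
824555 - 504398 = 320157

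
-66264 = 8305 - 74569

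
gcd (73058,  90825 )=1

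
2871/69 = 41 + 14/23  =  41.61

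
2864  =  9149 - 6285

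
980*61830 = 60593400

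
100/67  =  100/67  =  1.49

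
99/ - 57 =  - 33/19 = -1.74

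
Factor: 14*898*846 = 2^3*3^2*7^1 *47^1*449^1 = 10635912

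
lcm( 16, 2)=16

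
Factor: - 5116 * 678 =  - 3468648= -  2^3*3^1 * 113^1*1279^1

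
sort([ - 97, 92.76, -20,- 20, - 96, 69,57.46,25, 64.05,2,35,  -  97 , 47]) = [ - 97, - 97, - 96 , - 20,-20, 2, 25,  35,47, 57.46,64.05, 69,92.76 ] 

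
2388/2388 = 1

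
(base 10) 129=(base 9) 153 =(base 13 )9C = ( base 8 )201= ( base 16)81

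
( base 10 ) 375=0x177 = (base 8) 567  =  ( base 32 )bn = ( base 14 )1CB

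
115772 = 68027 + 47745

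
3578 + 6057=9635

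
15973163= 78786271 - 62813108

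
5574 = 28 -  - 5546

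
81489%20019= 1413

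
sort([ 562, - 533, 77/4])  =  [ - 533, 77/4, 562] 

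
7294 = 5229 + 2065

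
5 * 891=4455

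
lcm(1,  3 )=3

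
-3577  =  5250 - 8827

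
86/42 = 2+1/21 = 2.05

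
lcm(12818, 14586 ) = 422994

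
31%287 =31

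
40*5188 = 207520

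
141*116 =16356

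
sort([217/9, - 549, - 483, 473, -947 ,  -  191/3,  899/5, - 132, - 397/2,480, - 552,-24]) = [-947, - 552,- 549, - 483 ,- 397/2, - 132 ,-191/3 , - 24, 217/9, 899/5,473,480] 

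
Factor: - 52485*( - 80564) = 4228401540  =  2^2*3^1*5^1*11^1*1831^1*3499^1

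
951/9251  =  951/9251 = 0.10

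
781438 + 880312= 1661750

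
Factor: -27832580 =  - 2^2*5^1*1391629^1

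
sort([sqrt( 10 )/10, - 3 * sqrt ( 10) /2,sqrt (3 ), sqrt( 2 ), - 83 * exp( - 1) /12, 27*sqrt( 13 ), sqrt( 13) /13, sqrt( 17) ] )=[ - 3*sqrt( 10)/2, - 83*exp ( - 1)/12,sqrt (13 ) /13, sqrt (10 ) /10, sqrt(2 ),sqrt( 3 ), sqrt(17),27*sqrt( 13 )]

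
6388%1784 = 1036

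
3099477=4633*669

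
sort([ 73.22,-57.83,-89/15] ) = [-57.83, - 89/15, 73.22]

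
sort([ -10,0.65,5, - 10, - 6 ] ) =[ - 10, - 10, - 6,0.65,5 ]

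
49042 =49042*1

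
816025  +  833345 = 1649370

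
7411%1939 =1594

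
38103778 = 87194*437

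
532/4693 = 28/247 = 0.11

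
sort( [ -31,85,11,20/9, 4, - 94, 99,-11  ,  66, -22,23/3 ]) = [ - 94, - 31, - 22, - 11,20/9,  4,23/3  ,  11,66,85, 99]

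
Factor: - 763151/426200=-2^( - 3) *5^ ( - 2)*811^1*941^1*2131^(-1 ) 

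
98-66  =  32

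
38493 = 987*39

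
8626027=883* 9769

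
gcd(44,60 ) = 4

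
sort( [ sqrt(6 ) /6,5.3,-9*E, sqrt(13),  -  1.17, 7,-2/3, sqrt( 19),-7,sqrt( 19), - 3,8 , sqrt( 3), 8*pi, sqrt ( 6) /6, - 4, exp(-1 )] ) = [ -9*E, - 7,-4,-3,-1.17, - 2/3,exp( - 1 ), sqrt( 6 ) /6,sqrt( 6) /6,sqrt ( 3), sqrt( 13),  sqrt( 19 ), sqrt ( 19),5.3, 7, 8,8*pi] 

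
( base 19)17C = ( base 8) 772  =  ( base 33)fb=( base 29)HD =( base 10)506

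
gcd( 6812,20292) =4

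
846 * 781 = 660726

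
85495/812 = 105+235/812 = 105.29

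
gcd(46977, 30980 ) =1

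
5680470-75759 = 5604711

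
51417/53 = 970 + 7/53 = 970.13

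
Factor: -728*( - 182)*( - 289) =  - 38291344  =  - 2^4*7^2*13^2*17^2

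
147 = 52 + 95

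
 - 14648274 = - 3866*3789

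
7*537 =3759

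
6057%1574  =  1335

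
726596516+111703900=838300416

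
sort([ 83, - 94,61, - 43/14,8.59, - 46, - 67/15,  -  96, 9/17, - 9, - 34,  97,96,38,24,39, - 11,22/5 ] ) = [ - 96,-94, - 46,-34,-11, - 9, - 67/15,  -  43/14, 9/17,22/5, 8.59,24,38 , 39,61, 83,96,97] 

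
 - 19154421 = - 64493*297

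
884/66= 442/33= 13.39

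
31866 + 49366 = 81232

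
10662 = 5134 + 5528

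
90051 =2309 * 39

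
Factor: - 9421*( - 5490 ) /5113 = 51721290/5113   =  2^1*3^2*5^1*61^1*5113^ ( - 1 )*9421^1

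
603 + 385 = 988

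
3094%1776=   1318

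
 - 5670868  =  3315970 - 8986838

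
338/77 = 338/77 = 4.39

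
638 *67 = 42746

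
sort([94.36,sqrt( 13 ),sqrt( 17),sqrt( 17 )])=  [ sqrt(  13),sqrt( 17),sqrt(17),94.36] 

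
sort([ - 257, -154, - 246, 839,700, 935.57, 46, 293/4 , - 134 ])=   [- 257, - 246, - 154, - 134,46 , 293/4,700,839, 935.57]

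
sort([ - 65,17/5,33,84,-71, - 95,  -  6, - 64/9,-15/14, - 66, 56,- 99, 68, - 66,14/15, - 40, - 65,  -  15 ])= [ - 99,-95,  -  71,- 66 ,- 66,-65, - 65,-40, - 15, -64/9, - 6,- 15/14,14/15,17/5,  33,56,68,  84 ]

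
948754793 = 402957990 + 545796803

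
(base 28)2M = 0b1001110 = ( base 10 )78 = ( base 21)3f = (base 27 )2o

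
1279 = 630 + 649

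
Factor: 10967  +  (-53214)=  - 42247 = - 83^1 * 509^1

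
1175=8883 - 7708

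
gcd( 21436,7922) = 466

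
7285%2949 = 1387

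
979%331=317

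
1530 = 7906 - 6376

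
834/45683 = 834/45683 = 0.02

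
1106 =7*158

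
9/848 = 9/848 = 0.01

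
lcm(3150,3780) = 18900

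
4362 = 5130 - 768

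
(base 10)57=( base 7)111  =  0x39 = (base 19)30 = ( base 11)52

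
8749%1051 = 341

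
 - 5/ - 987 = 5/987 =0.01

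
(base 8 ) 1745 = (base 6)4341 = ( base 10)997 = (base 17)37b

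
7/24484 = 7/24484=0.00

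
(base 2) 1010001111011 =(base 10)5243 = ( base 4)1101323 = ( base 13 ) 2504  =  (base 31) 5e4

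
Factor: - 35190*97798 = -2^2 * 3^2 * 5^1*17^1 * 23^1*107^1*457^1 = - 3441511620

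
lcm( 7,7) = 7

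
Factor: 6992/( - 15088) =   -  19/41 = -19^1 *41^( - 1)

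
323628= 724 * 447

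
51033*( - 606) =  - 30925998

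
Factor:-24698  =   - 2^1*53^1*233^1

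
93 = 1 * 93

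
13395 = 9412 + 3983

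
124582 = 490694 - 366112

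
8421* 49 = 412629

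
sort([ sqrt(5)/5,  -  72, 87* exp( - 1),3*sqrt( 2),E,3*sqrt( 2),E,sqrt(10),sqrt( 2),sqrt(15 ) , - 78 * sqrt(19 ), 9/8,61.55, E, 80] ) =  [  -  78*sqrt( 19), - 72,sqrt( 5) /5,9/8,sqrt( 2),E,E,E,sqrt( 10 ),  sqrt( 15 ),3*sqrt(2 ),3*sqrt( 2),87*exp( - 1 ),  61.55,80] 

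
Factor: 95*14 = 1330 = 2^1*5^1*7^1*19^1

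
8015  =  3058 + 4957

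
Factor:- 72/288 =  - 2^ ( - 2 ) = - 1/4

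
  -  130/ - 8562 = 65/4281 = 0.02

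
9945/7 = 1420 + 5/7 = 1420.71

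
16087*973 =15652651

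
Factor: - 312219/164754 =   -  2^ (-1 )*3^ ( - 4 )*307^1=- 307/162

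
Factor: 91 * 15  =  3^1*5^1*7^1*13^1 = 1365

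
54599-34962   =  19637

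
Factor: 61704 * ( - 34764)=- 2145077856 = - 2^5*3^3 * 857^1*2897^1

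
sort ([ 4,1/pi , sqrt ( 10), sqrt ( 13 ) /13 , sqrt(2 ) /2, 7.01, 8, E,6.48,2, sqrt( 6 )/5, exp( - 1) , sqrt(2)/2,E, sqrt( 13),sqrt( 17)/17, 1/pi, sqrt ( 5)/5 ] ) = [sqrt( 17) /17,  sqrt(13)/13,1/pi, 1/pi, exp(  -  1) , sqrt( 5 ) /5, sqrt(6)/5, sqrt(2) /2,sqrt( 2)/2 , 2, E,E, sqrt( 10), sqrt(13),4, 6.48, 7.01,8]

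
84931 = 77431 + 7500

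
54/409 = 54/409 = 0.13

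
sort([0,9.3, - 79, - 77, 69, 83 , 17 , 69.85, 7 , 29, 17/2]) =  [ - 79, - 77, 0,  7, 17/2, 9.3 , 17,29,69, 69.85, 83]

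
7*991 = 6937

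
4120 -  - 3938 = 8058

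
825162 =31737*26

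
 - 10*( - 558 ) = 5580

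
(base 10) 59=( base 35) 1o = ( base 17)38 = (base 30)1t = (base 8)73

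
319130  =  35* 9118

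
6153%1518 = 81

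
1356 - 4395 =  - 3039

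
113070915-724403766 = - 611332851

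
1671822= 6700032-5028210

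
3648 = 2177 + 1471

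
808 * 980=791840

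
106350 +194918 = 301268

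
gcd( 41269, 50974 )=1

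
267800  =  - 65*( - 4120 )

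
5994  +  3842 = 9836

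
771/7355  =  771/7355 = 0.10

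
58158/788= 29079/394= 73.80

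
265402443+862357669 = 1127760112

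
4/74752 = 1/18688= 0.00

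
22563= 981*23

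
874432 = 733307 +141125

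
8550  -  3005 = 5545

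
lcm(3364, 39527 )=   158108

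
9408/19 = 495 + 3/19 = 495.16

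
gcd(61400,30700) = 30700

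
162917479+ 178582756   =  341500235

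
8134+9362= 17496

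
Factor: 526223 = 526223^1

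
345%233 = 112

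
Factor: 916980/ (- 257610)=-986/277 =-2^1  *17^1*29^1 * 277^( - 1 )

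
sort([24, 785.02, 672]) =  [24, 672, 785.02]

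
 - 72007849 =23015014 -95022863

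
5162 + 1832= 6994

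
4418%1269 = 611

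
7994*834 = 6666996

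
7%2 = 1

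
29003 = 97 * 299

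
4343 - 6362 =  -2019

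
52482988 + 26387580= 78870568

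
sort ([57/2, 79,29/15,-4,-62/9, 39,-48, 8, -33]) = [ - 48, - 33, - 62/9, - 4, 29/15, 8, 57/2, 39,  79 ] 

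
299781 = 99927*3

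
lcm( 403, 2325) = 30225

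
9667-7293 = 2374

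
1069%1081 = 1069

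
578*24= 13872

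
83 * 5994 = 497502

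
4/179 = 4/179= 0.02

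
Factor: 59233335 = 3^1*5^1 * 7^1 * 564127^1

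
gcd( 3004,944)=4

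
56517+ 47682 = 104199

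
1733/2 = 1733/2 = 866.50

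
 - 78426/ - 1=78426/1 =78426.00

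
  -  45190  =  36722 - 81912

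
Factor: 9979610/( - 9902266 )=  - 4989805/4951133=- 5^1* 11^( - 1 ) * 450103^ ( - 1)*997961^1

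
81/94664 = 81/94664 = 0.00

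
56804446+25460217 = 82264663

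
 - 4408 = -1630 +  - 2778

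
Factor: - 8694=-2^1*3^3*7^1*23^1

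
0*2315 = 0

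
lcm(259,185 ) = 1295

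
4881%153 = 138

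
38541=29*1329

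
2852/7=407 + 3/7 = 407.43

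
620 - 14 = 606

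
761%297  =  167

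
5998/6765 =5998/6765 =0.89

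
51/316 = 51/316 =0.16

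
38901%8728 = 3989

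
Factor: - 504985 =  - 5^1*13^1*17^1*457^1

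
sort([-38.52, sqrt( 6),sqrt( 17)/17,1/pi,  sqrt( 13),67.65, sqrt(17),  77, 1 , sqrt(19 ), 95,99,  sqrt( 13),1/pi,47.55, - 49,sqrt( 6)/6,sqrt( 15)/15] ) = [ - 49, - 38.52,sqrt( 17) /17,sqrt(  15)/15, 1/pi,1/pi,sqrt( 6)/6,1,sqrt( 6),sqrt( 13), sqrt( 13 ),sqrt( 17),  sqrt( 19 ),47.55,67.65,  77,95,99]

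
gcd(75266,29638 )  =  2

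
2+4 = 6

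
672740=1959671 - 1286931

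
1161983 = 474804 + 687179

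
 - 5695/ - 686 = 8 + 207/686  =  8.30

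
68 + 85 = 153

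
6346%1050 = 46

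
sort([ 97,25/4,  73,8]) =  [25/4,8 , 73, 97 ] 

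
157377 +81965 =239342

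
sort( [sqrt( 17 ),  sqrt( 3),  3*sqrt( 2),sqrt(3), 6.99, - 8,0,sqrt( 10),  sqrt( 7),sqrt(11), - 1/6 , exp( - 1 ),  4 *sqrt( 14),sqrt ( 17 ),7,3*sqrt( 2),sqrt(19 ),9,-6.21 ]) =[ - 8, - 6.21,-1/6, 0,exp(-1) , sqrt( 3), sqrt( 3),sqrt(7) , sqrt( 10),sqrt( 11), sqrt( 17 ),sqrt( 17),3 * sqrt( 2),3*sqrt( 2),sqrt(19), 6.99,7,9,4 * sqrt( 14) ] 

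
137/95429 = 137/95429 = 0.00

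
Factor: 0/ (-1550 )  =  0 = 0^1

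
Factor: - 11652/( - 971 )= 2^2*3^1 = 12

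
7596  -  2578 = 5018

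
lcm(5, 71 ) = 355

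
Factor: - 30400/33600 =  - 3^( - 1)*7^( - 1)*19^1 = -19/21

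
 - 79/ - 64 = 1 + 15/64 = 1.23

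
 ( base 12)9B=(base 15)7e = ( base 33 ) 3k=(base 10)119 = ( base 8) 167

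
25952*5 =129760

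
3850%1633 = 584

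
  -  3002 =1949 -4951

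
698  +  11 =709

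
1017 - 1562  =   - 545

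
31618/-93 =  - 340 + 2/93 = -339.98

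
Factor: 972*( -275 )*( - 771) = 2^2*3^6*5^2 * 11^1 * 257^1 = 206088300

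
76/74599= 76/74599 =0.00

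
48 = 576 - 528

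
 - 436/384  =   - 109/96 = - 1.14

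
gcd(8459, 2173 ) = 1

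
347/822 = 347/822 = 0.42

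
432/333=48/37 =1.30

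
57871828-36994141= 20877687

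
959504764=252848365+706656399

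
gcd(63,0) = 63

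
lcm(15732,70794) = 141588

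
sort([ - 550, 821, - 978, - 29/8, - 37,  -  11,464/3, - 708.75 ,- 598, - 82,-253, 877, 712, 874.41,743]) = [-978,-708.75, - 598, - 550, - 253, - 82 , - 37,- 11, - 29/8, 464/3, 712,  743, 821,  874.41,877 ]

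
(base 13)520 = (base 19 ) 27g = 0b1101100111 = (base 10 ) 871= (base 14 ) 463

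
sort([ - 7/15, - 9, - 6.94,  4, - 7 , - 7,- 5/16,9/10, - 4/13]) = [ - 9,-7,  -  7 , - 6.94, - 7/15, - 5/16, - 4/13, 9/10, 4]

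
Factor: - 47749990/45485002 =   -  5^1*47^( - 1)*483883^( - 1)*4774999^1 = - 23874995/22742501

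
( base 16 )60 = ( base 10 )96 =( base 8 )140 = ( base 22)48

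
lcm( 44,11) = 44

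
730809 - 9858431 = - 9127622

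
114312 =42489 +71823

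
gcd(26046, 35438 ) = 2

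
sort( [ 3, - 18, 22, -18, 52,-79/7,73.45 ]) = [ - 18, - 18, - 79/7, 3,  22, 52, 73.45 ] 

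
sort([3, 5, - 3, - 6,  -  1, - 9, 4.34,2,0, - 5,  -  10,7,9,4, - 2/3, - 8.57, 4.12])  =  [ - 10, - 9, - 8.57, - 6, - 5,-3, - 1,-2/3, 0, 2  ,  3, 4, 4.12, 4.34, 5,7, 9]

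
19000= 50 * 380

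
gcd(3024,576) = 144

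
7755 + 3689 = 11444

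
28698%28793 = 28698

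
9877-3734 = 6143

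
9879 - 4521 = 5358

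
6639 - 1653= 4986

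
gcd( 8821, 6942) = 1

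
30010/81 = 370 + 40/81=370.49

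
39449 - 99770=-60321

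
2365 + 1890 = 4255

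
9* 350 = 3150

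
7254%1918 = 1500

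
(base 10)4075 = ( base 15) 131a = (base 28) 55F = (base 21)951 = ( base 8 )7753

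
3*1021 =3063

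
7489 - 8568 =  - 1079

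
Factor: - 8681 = -8681^1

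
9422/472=19 + 227/236=19.96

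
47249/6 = 7874 + 5/6 = 7874.83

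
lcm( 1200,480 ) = 2400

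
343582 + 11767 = 355349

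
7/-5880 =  - 1 + 839/840 =-0.00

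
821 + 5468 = 6289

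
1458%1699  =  1458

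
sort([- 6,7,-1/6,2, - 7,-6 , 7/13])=[ - 7, - 6,  -  6,-1/6, 7/13,2,  7]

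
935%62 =5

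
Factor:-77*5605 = -431585 = - 5^1 * 7^1*11^1*19^1*59^1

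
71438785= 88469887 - 17031102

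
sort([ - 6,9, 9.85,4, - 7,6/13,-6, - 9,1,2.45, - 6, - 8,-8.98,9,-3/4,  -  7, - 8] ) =[ - 9, - 8.98,- 8, - 8, -7, - 7, - 6, -6, - 6,-3/4,  6/13,1, 2.45,4, 9, 9,9.85]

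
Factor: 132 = 2^2*3^1*11^1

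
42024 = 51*824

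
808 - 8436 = -7628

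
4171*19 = 79249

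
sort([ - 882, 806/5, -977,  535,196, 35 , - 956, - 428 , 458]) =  [ - 977, - 956, - 882, - 428,35,806/5,196,458,535]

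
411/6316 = 411/6316= 0.07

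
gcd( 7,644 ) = 7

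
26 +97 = 123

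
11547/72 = 160 + 3/8= 160.38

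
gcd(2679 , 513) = 57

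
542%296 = 246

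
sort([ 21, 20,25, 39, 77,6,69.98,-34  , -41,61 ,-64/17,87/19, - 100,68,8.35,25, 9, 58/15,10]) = [ - 100, - 41, - 34, - 64/17,58/15, 87/19,6,8.35,  9,  10, 20,21,25, 25, 39,61, 68 , 69.98,77 ] 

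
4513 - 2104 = 2409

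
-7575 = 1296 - 8871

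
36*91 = 3276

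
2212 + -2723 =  - 511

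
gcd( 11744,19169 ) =1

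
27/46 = 27/46 = 0.59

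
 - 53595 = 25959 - 79554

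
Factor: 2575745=5^1*515149^1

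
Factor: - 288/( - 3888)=2^1*3^( - 3 )= 2/27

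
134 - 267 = -133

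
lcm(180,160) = 1440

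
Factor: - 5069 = - 37^1*137^1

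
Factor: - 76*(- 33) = 2508  =  2^2*3^1*11^1* 19^1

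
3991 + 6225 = 10216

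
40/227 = 40/227 = 0.18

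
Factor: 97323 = 3^1*32441^1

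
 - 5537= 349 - 5886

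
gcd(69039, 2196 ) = 9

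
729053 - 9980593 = -9251540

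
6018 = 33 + 5985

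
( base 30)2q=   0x56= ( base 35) 2G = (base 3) 10012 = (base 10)86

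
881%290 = 11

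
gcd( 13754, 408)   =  2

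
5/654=5/654= 0.01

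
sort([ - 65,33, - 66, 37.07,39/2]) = [-66, - 65,39/2, 33 , 37.07 ] 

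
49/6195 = 7/885  =  0.01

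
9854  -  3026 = 6828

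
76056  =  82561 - 6505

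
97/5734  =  97/5734 = 0.02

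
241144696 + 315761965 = 556906661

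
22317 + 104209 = 126526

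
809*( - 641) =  - 518569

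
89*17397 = 1548333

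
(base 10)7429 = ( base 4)1310011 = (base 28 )9D9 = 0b1110100000101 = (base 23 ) e10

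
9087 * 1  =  9087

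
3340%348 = 208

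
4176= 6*696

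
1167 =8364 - 7197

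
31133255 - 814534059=-783400804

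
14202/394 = 7101/197 = 36.05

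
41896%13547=1255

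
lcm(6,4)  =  12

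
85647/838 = 85647/838= 102.20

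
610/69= 8+58/69 = 8.84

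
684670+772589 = 1457259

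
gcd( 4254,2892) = 6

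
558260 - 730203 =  -171943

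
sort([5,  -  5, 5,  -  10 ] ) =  [  -  10, - 5, 5,  5 ]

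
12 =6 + 6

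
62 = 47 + 15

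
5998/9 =666+4/9 = 666.44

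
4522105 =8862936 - 4340831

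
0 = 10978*0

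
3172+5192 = 8364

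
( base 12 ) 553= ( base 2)1100001111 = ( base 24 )18f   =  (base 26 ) 143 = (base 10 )783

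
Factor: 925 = 5^2*37^1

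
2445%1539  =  906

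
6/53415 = 2/17805 = 0.00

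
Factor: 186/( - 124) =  - 2^( - 1)*3^1= -  3/2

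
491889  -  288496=203393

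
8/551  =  8/551 = 0.01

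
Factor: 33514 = 2^1*13^1*1289^1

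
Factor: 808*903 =729624 = 2^3*3^1 *7^1*43^1*101^1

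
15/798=5/266=0.02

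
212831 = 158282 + 54549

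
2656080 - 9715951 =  -7059871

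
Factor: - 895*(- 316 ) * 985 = 2^2*5^2*79^1 * 179^1 * 197^1=278577700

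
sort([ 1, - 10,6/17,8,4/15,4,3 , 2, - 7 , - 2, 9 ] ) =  [ - 10,-7, - 2, 4/15,6/17 , 1, 2 , 3, 4,8, 9]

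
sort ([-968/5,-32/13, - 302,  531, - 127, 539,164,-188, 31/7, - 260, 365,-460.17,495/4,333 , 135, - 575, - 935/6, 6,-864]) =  [ - 864,-575, - 460.17, - 302, - 260, - 968/5 ,-188,-935/6, - 127, - 32/13, 31/7 , 6,495/4, 135, 164, 333,365 , 531,539] 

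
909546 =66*13781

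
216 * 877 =189432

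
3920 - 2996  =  924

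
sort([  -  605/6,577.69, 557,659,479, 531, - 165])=[ - 165, - 605/6,479,531, 557, 577.69,659]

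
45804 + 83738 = 129542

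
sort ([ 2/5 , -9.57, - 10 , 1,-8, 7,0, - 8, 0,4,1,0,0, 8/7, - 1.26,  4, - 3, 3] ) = [  -  10, - 9.57, - 8 , - 8, - 3,-1.26, 0, 0, 0, 0 , 2/5,1, 1,8/7, 3,4,4,  7] 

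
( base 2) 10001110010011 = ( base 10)9107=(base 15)2a72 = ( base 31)9eo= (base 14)3467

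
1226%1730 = 1226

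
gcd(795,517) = 1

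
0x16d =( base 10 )365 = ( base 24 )f5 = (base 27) de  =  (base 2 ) 101101101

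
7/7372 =7/7372  =  0.00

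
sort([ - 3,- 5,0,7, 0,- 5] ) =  [ - 5, - 5, - 3,0, 0,7] 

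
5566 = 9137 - 3571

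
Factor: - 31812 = -2^2 * 3^1*11^1*241^1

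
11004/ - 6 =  - 1834/1 = - 1834.00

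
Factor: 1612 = 2^2 * 13^1*31^1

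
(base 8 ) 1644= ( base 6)4152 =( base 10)932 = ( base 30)112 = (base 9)1245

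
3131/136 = 3131/136 = 23.02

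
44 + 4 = 48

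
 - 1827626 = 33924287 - 35751913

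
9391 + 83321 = 92712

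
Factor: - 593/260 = -2^(-2)*5^(  -  1)*13^( - 1)*593^1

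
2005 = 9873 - 7868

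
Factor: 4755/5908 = 2^( -2)*3^1*5^1*7^( - 1) * 211^( - 1)*317^1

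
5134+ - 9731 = -4597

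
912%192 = 144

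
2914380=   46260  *63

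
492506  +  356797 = 849303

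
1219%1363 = 1219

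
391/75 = 391/75 =5.21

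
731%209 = 104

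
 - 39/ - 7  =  39/7 = 5.57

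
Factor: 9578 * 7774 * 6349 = 2^2*7^1 * 13^2 * 23^1 * 907^1 * 4789^1 = 472742552828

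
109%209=109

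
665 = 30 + 635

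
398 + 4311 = 4709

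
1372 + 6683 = 8055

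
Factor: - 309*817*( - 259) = 3^1*  7^1*19^1*37^1*43^1*103^1 = 65385327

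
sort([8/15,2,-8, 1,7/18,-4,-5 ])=[ - 8,-5, - 4,7/18, 8/15,1,2] 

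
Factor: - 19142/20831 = - 2^1*17^1*37^( - 1) = -34/37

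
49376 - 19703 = 29673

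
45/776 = 45/776 = 0.06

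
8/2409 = 8/2409 = 0.00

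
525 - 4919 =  - 4394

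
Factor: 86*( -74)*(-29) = 2^2 * 29^1*37^1*43^1 = 184556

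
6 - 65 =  - 59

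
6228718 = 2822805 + 3405913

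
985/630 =197/126 =1.56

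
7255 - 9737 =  - 2482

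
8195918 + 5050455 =13246373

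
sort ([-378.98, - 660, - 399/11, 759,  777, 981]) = [-660,-378.98, - 399/11, 759, 777,981]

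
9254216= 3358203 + 5896013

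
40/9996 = 10/2499 = 0.00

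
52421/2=26210 + 1/2   =  26210.50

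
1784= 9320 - 7536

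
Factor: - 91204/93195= - 2^2 * 3^( - 2)*5^( - 1)*19^( - 1 ) * 109^(  -  1)* 151^2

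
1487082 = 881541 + 605541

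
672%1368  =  672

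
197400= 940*210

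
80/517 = 80/517 = 0.15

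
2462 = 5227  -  2765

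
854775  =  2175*393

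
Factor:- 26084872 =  - 2^3*11^1*19^1*15601^1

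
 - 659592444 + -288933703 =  - 948526147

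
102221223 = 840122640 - 737901417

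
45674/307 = 45674/307 = 148.78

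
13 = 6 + 7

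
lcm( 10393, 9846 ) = 187074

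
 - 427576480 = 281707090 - 709283570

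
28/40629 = 28/40629 = 0.00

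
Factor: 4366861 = 4366861^1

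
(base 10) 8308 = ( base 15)26dd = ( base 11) 6273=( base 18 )17BA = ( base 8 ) 20164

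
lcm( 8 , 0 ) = 0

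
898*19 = 17062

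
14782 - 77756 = -62974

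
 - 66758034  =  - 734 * 90951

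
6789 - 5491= 1298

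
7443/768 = 2481/256 = 9.69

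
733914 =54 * 13591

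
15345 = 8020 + 7325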